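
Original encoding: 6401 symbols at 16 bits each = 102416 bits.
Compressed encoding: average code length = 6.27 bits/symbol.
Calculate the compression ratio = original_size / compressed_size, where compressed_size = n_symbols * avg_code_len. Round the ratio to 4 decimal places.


original_size = n_symbols * orig_bits = 6401 * 16 = 102416 bits
compressed_size = n_symbols * avg_code_len = 6401 * 6.27 = 40134.27 bits
ratio = original_size / compressed_size = 102416 / 40134.27 = 2.5518

Compression ratio = 2.5518


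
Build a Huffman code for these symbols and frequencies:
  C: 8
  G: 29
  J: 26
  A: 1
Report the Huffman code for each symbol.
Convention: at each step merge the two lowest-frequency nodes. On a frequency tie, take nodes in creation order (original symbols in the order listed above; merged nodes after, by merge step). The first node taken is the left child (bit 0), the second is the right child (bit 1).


Huffman tree construction:
Step 1: Merge A(1) + C(8) = 9
Step 2: Merge (A+C)(9) + J(26) = 35
Step 3: Merge G(29) + ((A+C)+J)(35) = 64
Read each symbol's code off the tree from the root (left child = 0, right child = 1).

Codes:
  C: 101 (length 3)
  G: 0 (length 1)
  J: 11 (length 2)
  A: 100 (length 3)
Average code length: 108/64 = 1.6875 bits/symbol


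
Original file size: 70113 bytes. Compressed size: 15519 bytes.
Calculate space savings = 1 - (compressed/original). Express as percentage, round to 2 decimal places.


ratio = compressed/original = 15519/70113 = 0.221343
savings = 1 - ratio = 1 - 0.221343 = 0.778657
as a percentage: 0.778657 * 100 = 77.87%

Space savings = 1 - 15519/70113 = 77.87%


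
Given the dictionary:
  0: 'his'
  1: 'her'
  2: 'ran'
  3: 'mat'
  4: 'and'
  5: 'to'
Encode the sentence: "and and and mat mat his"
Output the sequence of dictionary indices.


Look up each word in the dictionary:
  'and' -> 4
  'and' -> 4
  'and' -> 4
  'mat' -> 3
  'mat' -> 3
  'his' -> 0

Encoded: [4, 4, 4, 3, 3, 0]


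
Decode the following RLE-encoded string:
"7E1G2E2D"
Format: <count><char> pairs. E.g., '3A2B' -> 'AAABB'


Expanding each <count><char> pair:
  7E -> 'EEEEEEE'
  1G -> 'G'
  2E -> 'EE'
  2D -> 'DD'

Decoded = EEEEEEEGEEDD


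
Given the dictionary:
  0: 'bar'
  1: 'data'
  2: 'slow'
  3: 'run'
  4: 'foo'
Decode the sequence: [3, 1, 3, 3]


Look up each index in the dictionary:
  3 -> 'run'
  1 -> 'data'
  3 -> 'run'
  3 -> 'run'

Decoded: "run data run run"


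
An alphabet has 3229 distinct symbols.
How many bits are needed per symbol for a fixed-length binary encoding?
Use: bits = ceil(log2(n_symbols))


log2(3229) = 11.6569
Bracket: 2^11 = 2048 < 3229 <= 2^12 = 4096
So ceil(log2(3229)) = 12

bits = ceil(log2(3229)) = ceil(11.6569) = 12 bits


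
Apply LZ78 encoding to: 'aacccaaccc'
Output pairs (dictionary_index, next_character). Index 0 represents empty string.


LZ78 encoding steps:
Dictionary: {0: ''}
Step 1: w='' (idx 0), next='a' -> output (0, 'a'), add 'a' as idx 1
Step 2: w='a' (idx 1), next='c' -> output (1, 'c'), add 'ac' as idx 2
Step 3: w='' (idx 0), next='c' -> output (0, 'c'), add 'c' as idx 3
Step 4: w='c' (idx 3), next='a' -> output (3, 'a'), add 'ca' as idx 4
Step 5: w='ac' (idx 2), next='c' -> output (2, 'c'), add 'acc' as idx 5
Step 6: w='c' (idx 3), end of input -> output (3, '')


Encoded: [(0, 'a'), (1, 'c'), (0, 'c'), (3, 'a'), (2, 'c'), (3, '')]


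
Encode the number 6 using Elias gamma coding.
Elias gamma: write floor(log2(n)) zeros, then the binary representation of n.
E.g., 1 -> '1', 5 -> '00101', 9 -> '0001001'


num_bits = floor(log2(6)) + 1 = 3
leading_zeros = num_bits - 1 = 2
binary(6) = 110

Elias gamma(6) = '00' + '110' = 00110 (5 bits)


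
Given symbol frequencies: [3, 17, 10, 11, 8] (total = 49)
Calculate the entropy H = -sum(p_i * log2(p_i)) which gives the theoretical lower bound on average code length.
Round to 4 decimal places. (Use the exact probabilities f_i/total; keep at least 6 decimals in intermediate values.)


Per-symbol terms -p_i * log2(p_i) with p_i = f_i/49:
  p = 3/49 = 0.061224: log2(p) = -4.029747, -p*log2(p) = 0.246719
  p = 17/49 = 0.346939: log2(p) = -1.527247, -p*log2(p) = 0.529861
  p = 10/49 = 0.204082: log2(p) = -2.292782, -p*log2(p) = 0.467915
  p = 11/49 = 0.224490: log2(p) = -2.155278, -p*log2(p) = 0.483838
  p = 8/49 = 0.163265: log2(p) = -2.614710, -p*log2(p) = 0.426891
H = 0.246719 + 0.529861 + 0.467915 + 0.483838 + 0.426891 = 2.155224

H = 2.1552 bits/symbol


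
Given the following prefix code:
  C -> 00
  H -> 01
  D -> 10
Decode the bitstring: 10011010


Decoding step by step:
Bits 10 -> D
Bits 01 -> H
Bits 10 -> D
Bits 10 -> D


Decoded message: DHDD


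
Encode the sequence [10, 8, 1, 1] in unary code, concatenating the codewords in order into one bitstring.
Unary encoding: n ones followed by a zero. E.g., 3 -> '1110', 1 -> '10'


Encode each number as n ones followed by a terminating 0:
  10 -> 11111111110 (11 bits)
  8 -> 111111110 (9 bits)
  1 -> 10 (2 bits)
  1 -> 10 (2 bits)
Total length = 11 + 9 + 2 + 2 = 24 bits.

Unary([10, 8, 1, 1]) = 111111111101111111101010 (24 bits)


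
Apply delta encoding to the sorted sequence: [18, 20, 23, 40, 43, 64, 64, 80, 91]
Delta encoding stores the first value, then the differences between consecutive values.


First value: 18
Deltas:
  20 - 18 = 2
  23 - 20 = 3
  40 - 23 = 17
  43 - 40 = 3
  64 - 43 = 21
  64 - 64 = 0
  80 - 64 = 16
  91 - 80 = 11


Delta encoded: [18, 2, 3, 17, 3, 21, 0, 16, 11]


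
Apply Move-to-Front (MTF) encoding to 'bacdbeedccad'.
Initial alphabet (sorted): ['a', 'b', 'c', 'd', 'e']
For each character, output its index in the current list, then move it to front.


MTF encoding:
'b': index 1 in ['a', 'b', 'c', 'd', 'e'] -> ['b', 'a', 'c', 'd', 'e']
'a': index 1 in ['b', 'a', 'c', 'd', 'e'] -> ['a', 'b', 'c', 'd', 'e']
'c': index 2 in ['a', 'b', 'c', 'd', 'e'] -> ['c', 'a', 'b', 'd', 'e']
'd': index 3 in ['c', 'a', 'b', 'd', 'e'] -> ['d', 'c', 'a', 'b', 'e']
'b': index 3 in ['d', 'c', 'a', 'b', 'e'] -> ['b', 'd', 'c', 'a', 'e']
'e': index 4 in ['b', 'd', 'c', 'a', 'e'] -> ['e', 'b', 'd', 'c', 'a']
'e': index 0 in ['e', 'b', 'd', 'c', 'a'] -> ['e', 'b', 'd', 'c', 'a']
'd': index 2 in ['e', 'b', 'd', 'c', 'a'] -> ['d', 'e', 'b', 'c', 'a']
'c': index 3 in ['d', 'e', 'b', 'c', 'a'] -> ['c', 'd', 'e', 'b', 'a']
'c': index 0 in ['c', 'd', 'e', 'b', 'a'] -> ['c', 'd', 'e', 'b', 'a']
'a': index 4 in ['c', 'd', 'e', 'b', 'a'] -> ['a', 'c', 'd', 'e', 'b']
'd': index 2 in ['a', 'c', 'd', 'e', 'b'] -> ['d', 'a', 'c', 'e', 'b']


Output: [1, 1, 2, 3, 3, 4, 0, 2, 3, 0, 4, 2]


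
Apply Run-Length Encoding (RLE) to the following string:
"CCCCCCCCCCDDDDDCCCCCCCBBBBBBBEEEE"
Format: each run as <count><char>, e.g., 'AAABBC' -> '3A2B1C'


Scanning runs left to right:
  i=0: run of 'C' x 10 -> '10C'
  i=10: run of 'D' x 5 -> '5D'
  i=15: run of 'C' x 7 -> '7C'
  i=22: run of 'B' x 7 -> '7B'
  i=29: run of 'E' x 4 -> '4E'

RLE = 10C5D7C7B4E


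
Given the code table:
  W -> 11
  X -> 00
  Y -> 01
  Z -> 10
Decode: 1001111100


Decoding:
10 -> Z
01 -> Y
11 -> W
11 -> W
00 -> X


Result: ZYWWX


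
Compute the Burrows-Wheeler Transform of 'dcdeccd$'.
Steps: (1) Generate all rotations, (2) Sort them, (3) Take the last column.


Rotations (sorted):
  0: $dcdeccd -> last char: d
  1: ccd$dcde -> last char: e
  2: cd$dcdec -> last char: c
  3: cdeccd$d -> last char: d
  4: d$dcdecc -> last char: c
  5: dcdeccd$ -> last char: $
  6: deccd$dc -> last char: c
  7: eccd$dcd -> last char: d


BWT = decdc$cd


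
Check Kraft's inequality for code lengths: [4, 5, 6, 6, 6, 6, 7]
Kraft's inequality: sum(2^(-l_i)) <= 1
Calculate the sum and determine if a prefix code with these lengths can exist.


Sum = 2^(-4) + 2^(-5) + 2^(-6) + 2^(-6) + 2^(-6) + 2^(-6) + 2^(-7)
    = 0.0625 + 0.03125 + 0.015625 + 0.015625 + 0.015625 + 0.015625 + 0.0078125
    = 21/128 = 0.1640625
Since 0.1640625 <= 1, Kraft's inequality IS satisfied.
A prefix code with these lengths CAN exist.

Kraft sum = 0.1640625. Satisfied.


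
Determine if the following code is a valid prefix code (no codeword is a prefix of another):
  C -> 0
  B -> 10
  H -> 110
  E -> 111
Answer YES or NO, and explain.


Checking each pair (does one codeword prefix another?):
  C='0' vs B='10': no prefix
  C='0' vs H='110': no prefix
  C='0' vs E='111': no prefix
  B='10' vs C='0': no prefix
  B='10' vs H='110': no prefix
  B='10' vs E='111': no prefix
  H='110' vs C='0': no prefix
  H='110' vs B='10': no prefix
  H='110' vs E='111': no prefix
  E='111' vs C='0': no prefix
  E='111' vs B='10': no prefix
  E='111' vs H='110': no prefix
No violation found over all pairs.

YES -- this is a valid prefix code. No codeword is a prefix of any other codeword.


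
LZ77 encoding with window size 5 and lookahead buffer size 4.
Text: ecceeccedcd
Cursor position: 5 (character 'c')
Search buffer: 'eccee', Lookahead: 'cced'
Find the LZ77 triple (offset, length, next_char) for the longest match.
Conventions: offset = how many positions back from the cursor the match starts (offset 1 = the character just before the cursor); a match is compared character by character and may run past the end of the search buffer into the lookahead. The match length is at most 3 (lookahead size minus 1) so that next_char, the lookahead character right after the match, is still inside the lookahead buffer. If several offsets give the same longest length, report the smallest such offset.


Try each offset into the search buffer:
  offset=1 (pos 4, char 'e'): match length 0
  offset=2 (pos 3, char 'e'): match length 0
  offset=3 (pos 2, char 'c'): match length 1
  offset=4 (pos 1, char 'c'): match length 3
  offset=5 (pos 0, char 'e'): match length 0
Longest match has length 3 at offset 4.
next_char = character at position 5 + 3 = 8 -> 'd'

Best match: offset=4, length=3 (matching 'cce' starting at position 1)
LZ77 triple: (4, 3, 'd')


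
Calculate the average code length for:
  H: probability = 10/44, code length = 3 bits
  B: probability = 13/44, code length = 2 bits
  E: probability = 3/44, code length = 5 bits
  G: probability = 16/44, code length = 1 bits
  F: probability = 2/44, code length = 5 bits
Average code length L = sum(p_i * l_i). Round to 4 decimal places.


Weighted contributions p_i * l_i:
  H: (10/44) * 3 = 30/44
  B: (13/44) * 2 = 26/44
  E: (3/44) * 5 = 15/44
  G: (16/44) * 1 = 16/44
  F: (2/44) * 5 = 10/44
Sum = (30 + 26 + 15 + 16 + 10)/44 = 97/44

L = 97/44 = 2.2045 bits/symbol


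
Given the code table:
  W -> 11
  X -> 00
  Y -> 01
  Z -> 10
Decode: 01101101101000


Decoding:
01 -> Y
10 -> Z
11 -> W
01 -> Y
10 -> Z
10 -> Z
00 -> X


Result: YZWYZZX


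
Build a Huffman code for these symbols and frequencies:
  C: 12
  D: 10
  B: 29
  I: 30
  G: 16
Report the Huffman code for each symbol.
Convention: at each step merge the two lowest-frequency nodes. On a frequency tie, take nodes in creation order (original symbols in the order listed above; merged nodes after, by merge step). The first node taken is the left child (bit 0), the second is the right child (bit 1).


Huffman tree construction:
Step 1: Merge D(10) + C(12) = 22
Step 2: Merge G(16) + (D+C)(22) = 38
Step 3: Merge B(29) + I(30) = 59
Step 4: Merge (G+(D+C))(38) + (B+I)(59) = 97
Read each symbol's code off the tree from the root (left child = 0, right child = 1).

Codes:
  C: 011 (length 3)
  D: 010 (length 3)
  B: 10 (length 2)
  I: 11 (length 2)
  G: 00 (length 2)
Average code length: 216/97 = 2.2268 bits/symbol


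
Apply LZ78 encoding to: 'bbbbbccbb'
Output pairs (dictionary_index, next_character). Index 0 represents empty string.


LZ78 encoding steps:
Dictionary: {0: ''}
Step 1: w='' (idx 0), next='b' -> output (0, 'b'), add 'b' as idx 1
Step 2: w='b' (idx 1), next='b' -> output (1, 'b'), add 'bb' as idx 2
Step 3: w='bb' (idx 2), next='c' -> output (2, 'c'), add 'bbc' as idx 3
Step 4: w='' (idx 0), next='c' -> output (0, 'c'), add 'c' as idx 4
Step 5: w='bb' (idx 2), end of input -> output (2, '')


Encoded: [(0, 'b'), (1, 'b'), (2, 'c'), (0, 'c'), (2, '')]


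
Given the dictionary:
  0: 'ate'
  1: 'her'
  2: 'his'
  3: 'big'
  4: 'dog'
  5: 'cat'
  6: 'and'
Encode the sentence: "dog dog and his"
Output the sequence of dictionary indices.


Look up each word in the dictionary:
  'dog' -> 4
  'dog' -> 4
  'and' -> 6
  'his' -> 2

Encoded: [4, 4, 6, 2]


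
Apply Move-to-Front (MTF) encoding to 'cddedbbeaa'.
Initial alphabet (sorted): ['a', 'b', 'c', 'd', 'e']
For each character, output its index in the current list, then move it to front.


MTF encoding:
'c': index 2 in ['a', 'b', 'c', 'd', 'e'] -> ['c', 'a', 'b', 'd', 'e']
'd': index 3 in ['c', 'a', 'b', 'd', 'e'] -> ['d', 'c', 'a', 'b', 'e']
'd': index 0 in ['d', 'c', 'a', 'b', 'e'] -> ['d', 'c', 'a', 'b', 'e']
'e': index 4 in ['d', 'c', 'a', 'b', 'e'] -> ['e', 'd', 'c', 'a', 'b']
'd': index 1 in ['e', 'd', 'c', 'a', 'b'] -> ['d', 'e', 'c', 'a', 'b']
'b': index 4 in ['d', 'e', 'c', 'a', 'b'] -> ['b', 'd', 'e', 'c', 'a']
'b': index 0 in ['b', 'd', 'e', 'c', 'a'] -> ['b', 'd', 'e', 'c', 'a']
'e': index 2 in ['b', 'd', 'e', 'c', 'a'] -> ['e', 'b', 'd', 'c', 'a']
'a': index 4 in ['e', 'b', 'd', 'c', 'a'] -> ['a', 'e', 'b', 'd', 'c']
'a': index 0 in ['a', 'e', 'b', 'd', 'c'] -> ['a', 'e', 'b', 'd', 'c']


Output: [2, 3, 0, 4, 1, 4, 0, 2, 4, 0]


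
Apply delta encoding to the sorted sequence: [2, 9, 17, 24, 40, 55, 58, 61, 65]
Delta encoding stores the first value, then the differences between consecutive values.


First value: 2
Deltas:
  9 - 2 = 7
  17 - 9 = 8
  24 - 17 = 7
  40 - 24 = 16
  55 - 40 = 15
  58 - 55 = 3
  61 - 58 = 3
  65 - 61 = 4


Delta encoded: [2, 7, 8, 7, 16, 15, 3, 3, 4]


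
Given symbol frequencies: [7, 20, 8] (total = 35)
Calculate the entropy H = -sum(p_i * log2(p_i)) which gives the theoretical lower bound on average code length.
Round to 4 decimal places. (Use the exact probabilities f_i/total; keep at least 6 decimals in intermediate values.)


Per-symbol terms -p_i * log2(p_i) with p_i = f_i/35:
  p = 7/35 = 0.200000: log2(p) = -2.321928, -p*log2(p) = 0.464386
  p = 20/35 = 0.571429: log2(p) = -0.807355, -p*log2(p) = 0.461346
  p = 8/35 = 0.228571: log2(p) = -2.129283, -p*log2(p) = 0.486693
H = 0.464386 + 0.461346 + 0.486693 = 1.412425

H = 1.4124 bits/symbol


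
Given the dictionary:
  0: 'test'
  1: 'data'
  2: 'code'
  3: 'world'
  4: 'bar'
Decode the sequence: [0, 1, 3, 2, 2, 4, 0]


Look up each index in the dictionary:
  0 -> 'test'
  1 -> 'data'
  3 -> 'world'
  2 -> 'code'
  2 -> 'code'
  4 -> 'bar'
  0 -> 'test'

Decoded: "test data world code code bar test"


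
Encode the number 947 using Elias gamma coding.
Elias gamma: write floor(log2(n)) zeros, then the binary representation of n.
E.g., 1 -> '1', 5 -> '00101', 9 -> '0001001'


num_bits = floor(log2(947)) + 1 = 10
leading_zeros = num_bits - 1 = 9
binary(947) = 1110110011

Elias gamma(947) = '000000000' + '1110110011' = 0000000001110110011 (19 bits)


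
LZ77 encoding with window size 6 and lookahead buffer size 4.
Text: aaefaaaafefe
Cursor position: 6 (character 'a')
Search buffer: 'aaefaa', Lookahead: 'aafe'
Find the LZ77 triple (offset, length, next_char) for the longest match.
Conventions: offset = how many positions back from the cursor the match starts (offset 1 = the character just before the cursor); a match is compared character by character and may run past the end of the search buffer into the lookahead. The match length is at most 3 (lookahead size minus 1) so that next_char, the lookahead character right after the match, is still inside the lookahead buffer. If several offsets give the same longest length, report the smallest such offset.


Try each offset into the search buffer:
  offset=1 (pos 5, char 'a'): match length 2
  offset=2 (pos 4, char 'a'): match length 2
  offset=3 (pos 3, char 'f'): match length 0
  offset=4 (pos 2, char 'e'): match length 0
  offset=5 (pos 1, char 'a'): match length 1
  offset=6 (pos 0, char 'a'): match length 2
Longest match has length 2, found at offsets 1, 2, 6; take the smallest, offset 1.
next_char = character at position 6 + 2 = 8 -> 'f'

Best match: offset=1, length=2 (matching 'aa' starting at position 5)
LZ77 triple: (1, 2, 'f')


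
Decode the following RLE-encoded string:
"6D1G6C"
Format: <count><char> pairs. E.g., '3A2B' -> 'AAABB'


Expanding each <count><char> pair:
  6D -> 'DDDDDD'
  1G -> 'G'
  6C -> 'CCCCCC'

Decoded = DDDDDDGCCCCCC


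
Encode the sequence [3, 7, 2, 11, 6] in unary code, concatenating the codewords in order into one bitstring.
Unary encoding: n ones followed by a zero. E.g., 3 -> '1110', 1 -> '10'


Encode each number as n ones followed by a terminating 0:
  3 -> 1110 (4 bits)
  7 -> 11111110 (8 bits)
  2 -> 110 (3 bits)
  11 -> 111111111110 (12 bits)
  6 -> 1111110 (7 bits)
Total length = 4 + 8 + 3 + 12 + 7 = 34 bits.

Unary([3, 7, 2, 11, 6]) = 1110111111101101111111111101111110 (34 bits)


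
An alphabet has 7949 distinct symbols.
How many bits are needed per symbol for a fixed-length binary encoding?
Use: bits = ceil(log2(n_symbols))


log2(7949) = 12.9566
Bracket: 2^12 = 4096 < 7949 <= 2^13 = 8192
So ceil(log2(7949)) = 13

bits = ceil(log2(7949)) = ceil(12.9566) = 13 bits


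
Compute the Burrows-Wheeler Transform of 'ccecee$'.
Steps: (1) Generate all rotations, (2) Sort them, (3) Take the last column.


Rotations (sorted):
  0: $ccecee -> last char: e
  1: ccecee$ -> last char: $
  2: cecee$c -> last char: c
  3: cee$cce -> last char: e
  4: e$ccece -> last char: e
  5: ecee$cc -> last char: c
  6: ee$ccec -> last char: c


BWT = e$ceecc


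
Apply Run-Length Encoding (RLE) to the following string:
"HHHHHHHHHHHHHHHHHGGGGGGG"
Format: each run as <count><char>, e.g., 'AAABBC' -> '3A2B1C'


Scanning runs left to right:
  i=0: run of 'H' x 17 -> '17H'
  i=17: run of 'G' x 7 -> '7G'

RLE = 17H7G


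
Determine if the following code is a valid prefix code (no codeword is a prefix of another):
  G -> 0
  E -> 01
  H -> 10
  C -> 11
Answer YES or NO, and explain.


Checking each pair (does one codeword prefix another?):
  G='0' vs E='01': prefix -- VIOLATION

NO -- this is NOT a valid prefix code. G (0) is a prefix of E (01).


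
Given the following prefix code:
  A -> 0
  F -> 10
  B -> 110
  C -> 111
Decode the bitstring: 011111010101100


Decoding step by step:
Bits 0 -> A
Bits 111 -> C
Bits 110 -> B
Bits 10 -> F
Bits 10 -> F
Bits 110 -> B
Bits 0 -> A


Decoded message: ACBFFBA


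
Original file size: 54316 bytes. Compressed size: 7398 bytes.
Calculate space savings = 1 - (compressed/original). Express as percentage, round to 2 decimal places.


ratio = compressed/original = 7398/54316 = 0.136203
savings = 1 - ratio = 1 - 0.136203 = 0.863797
as a percentage: 0.863797 * 100 = 86.38%

Space savings = 1 - 7398/54316 = 86.38%


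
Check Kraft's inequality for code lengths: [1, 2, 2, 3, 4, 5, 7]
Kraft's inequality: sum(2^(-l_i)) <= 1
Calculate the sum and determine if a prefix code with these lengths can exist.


Sum = 2^(-1) + 2^(-2) + 2^(-2) + 2^(-3) + 2^(-4) + 2^(-5) + 2^(-7)
    = 0.5 + 0.25 + 0.25 + 0.125 + 0.0625 + 0.03125 + 0.0078125
    = 157/128 = 1.2265625
Since 1.2265625 > 1, Kraft's inequality is NOT satisfied.
A prefix code with these lengths CANNOT exist.

Kraft sum = 1.2265625. Not satisfied.


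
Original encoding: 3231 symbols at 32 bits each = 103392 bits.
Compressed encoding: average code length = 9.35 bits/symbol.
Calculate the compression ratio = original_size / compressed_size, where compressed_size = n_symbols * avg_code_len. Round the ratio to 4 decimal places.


original_size = n_symbols * orig_bits = 3231 * 32 = 103392 bits
compressed_size = n_symbols * avg_code_len = 3231 * 9.35 = 30209.85 bits
ratio = original_size / compressed_size = 103392 / 30209.85 = 3.4225

Compression ratio = 3.4225


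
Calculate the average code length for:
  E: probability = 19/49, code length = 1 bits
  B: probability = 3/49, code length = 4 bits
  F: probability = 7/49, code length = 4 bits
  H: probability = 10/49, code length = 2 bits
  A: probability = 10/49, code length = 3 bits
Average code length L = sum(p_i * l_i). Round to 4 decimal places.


Weighted contributions p_i * l_i:
  E: (19/49) * 1 = 19/49
  B: (3/49) * 4 = 12/49
  F: (7/49) * 4 = 28/49
  H: (10/49) * 2 = 20/49
  A: (10/49) * 3 = 30/49
Sum = (19 + 12 + 28 + 20 + 30)/49 = 109/49

L = 109/49 = 2.2245 bits/symbol


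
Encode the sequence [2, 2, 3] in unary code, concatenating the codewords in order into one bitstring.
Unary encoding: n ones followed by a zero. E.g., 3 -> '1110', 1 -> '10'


Encode each number as n ones followed by a terminating 0:
  2 -> 110 (3 bits)
  2 -> 110 (3 bits)
  3 -> 1110 (4 bits)
Total length = 3 + 3 + 4 = 10 bits.

Unary([2, 2, 3]) = 1101101110 (10 bits)


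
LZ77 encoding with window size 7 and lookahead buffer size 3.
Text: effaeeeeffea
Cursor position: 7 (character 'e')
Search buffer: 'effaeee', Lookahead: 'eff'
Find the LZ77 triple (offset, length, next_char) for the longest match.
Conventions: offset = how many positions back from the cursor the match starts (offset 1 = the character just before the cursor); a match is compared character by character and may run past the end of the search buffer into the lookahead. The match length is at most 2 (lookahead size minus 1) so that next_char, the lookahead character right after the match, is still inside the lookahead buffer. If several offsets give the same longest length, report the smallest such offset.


Try each offset into the search buffer:
  offset=1 (pos 6, char 'e'): match length 1
  offset=2 (pos 5, char 'e'): match length 1
  offset=3 (pos 4, char 'e'): match length 1
  offset=4 (pos 3, char 'a'): match length 0
  offset=5 (pos 2, char 'f'): match length 0
  offset=6 (pos 1, char 'f'): match length 0
  offset=7 (pos 0, char 'e'): match length 2
Longest match has length 2 at offset 7.
next_char = character at position 7 + 2 = 9 -> 'f'

Best match: offset=7, length=2 (matching 'ef' starting at position 0)
LZ77 triple: (7, 2, 'f')


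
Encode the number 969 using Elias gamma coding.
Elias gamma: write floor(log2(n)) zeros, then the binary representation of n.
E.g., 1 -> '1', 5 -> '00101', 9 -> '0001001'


num_bits = floor(log2(969)) + 1 = 10
leading_zeros = num_bits - 1 = 9
binary(969) = 1111001001

Elias gamma(969) = '000000000' + '1111001001' = 0000000001111001001 (19 bits)


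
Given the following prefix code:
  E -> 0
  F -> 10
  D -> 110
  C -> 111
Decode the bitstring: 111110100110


Decoding step by step:
Bits 111 -> C
Bits 110 -> D
Bits 10 -> F
Bits 0 -> E
Bits 110 -> D


Decoded message: CDFED


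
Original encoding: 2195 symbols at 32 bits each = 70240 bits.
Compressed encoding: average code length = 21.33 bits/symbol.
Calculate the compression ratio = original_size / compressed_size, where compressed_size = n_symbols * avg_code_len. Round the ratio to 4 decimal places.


original_size = n_symbols * orig_bits = 2195 * 32 = 70240 bits
compressed_size = n_symbols * avg_code_len = 2195 * 21.33 = 46819.35 bits
ratio = original_size / compressed_size = 70240 / 46819.35 = 1.5002

Compression ratio = 1.5002


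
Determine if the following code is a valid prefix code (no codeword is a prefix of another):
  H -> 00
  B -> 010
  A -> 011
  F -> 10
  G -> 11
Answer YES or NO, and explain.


Checking each pair (does one codeword prefix another?):
  H='00' vs B='010': no prefix
  H='00' vs A='011': no prefix
  H='00' vs F='10': no prefix
  H='00' vs G='11': no prefix
  B='010' vs H='00': no prefix
  B='010' vs A='011': no prefix
  B='010' vs F='10': no prefix
  B='010' vs G='11': no prefix
  A='011' vs H='00': no prefix
  A='011' vs B='010': no prefix
  A='011' vs F='10': no prefix
  A='011' vs G='11': no prefix
  F='10' vs H='00': no prefix
  F='10' vs B='010': no prefix
  F='10' vs A='011': no prefix
  F='10' vs G='11': no prefix
  G='11' vs H='00': no prefix
  G='11' vs B='010': no prefix
  G='11' vs A='011': no prefix
  G='11' vs F='10': no prefix
No violation found over all pairs.

YES -- this is a valid prefix code. No codeword is a prefix of any other codeword.


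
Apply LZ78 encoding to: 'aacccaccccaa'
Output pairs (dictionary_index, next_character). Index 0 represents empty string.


LZ78 encoding steps:
Dictionary: {0: ''}
Step 1: w='' (idx 0), next='a' -> output (0, 'a'), add 'a' as idx 1
Step 2: w='a' (idx 1), next='c' -> output (1, 'c'), add 'ac' as idx 2
Step 3: w='' (idx 0), next='c' -> output (0, 'c'), add 'c' as idx 3
Step 4: w='c' (idx 3), next='a' -> output (3, 'a'), add 'ca' as idx 4
Step 5: w='c' (idx 3), next='c' -> output (3, 'c'), add 'cc' as idx 5
Step 6: w='cc' (idx 5), next='a' -> output (5, 'a'), add 'cca' as idx 6
Step 7: w='a' (idx 1), end of input -> output (1, '')


Encoded: [(0, 'a'), (1, 'c'), (0, 'c'), (3, 'a'), (3, 'c'), (5, 'a'), (1, '')]


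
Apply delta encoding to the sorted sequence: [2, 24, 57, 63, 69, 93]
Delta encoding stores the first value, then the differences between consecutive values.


First value: 2
Deltas:
  24 - 2 = 22
  57 - 24 = 33
  63 - 57 = 6
  69 - 63 = 6
  93 - 69 = 24


Delta encoded: [2, 22, 33, 6, 6, 24]


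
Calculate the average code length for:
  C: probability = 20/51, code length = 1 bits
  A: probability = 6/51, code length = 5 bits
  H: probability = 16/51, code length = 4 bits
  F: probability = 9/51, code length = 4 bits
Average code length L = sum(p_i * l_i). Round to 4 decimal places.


Weighted contributions p_i * l_i:
  C: (20/51) * 1 = 20/51
  A: (6/51) * 5 = 30/51
  H: (16/51) * 4 = 64/51
  F: (9/51) * 4 = 36/51
Sum = (20 + 30 + 64 + 36)/51 = 150/51

L = 150/51 = 2.9412 bits/symbol


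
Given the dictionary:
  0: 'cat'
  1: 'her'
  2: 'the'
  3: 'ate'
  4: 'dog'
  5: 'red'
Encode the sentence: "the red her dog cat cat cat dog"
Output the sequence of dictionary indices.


Look up each word in the dictionary:
  'the' -> 2
  'red' -> 5
  'her' -> 1
  'dog' -> 4
  'cat' -> 0
  'cat' -> 0
  'cat' -> 0
  'dog' -> 4

Encoded: [2, 5, 1, 4, 0, 0, 0, 4]


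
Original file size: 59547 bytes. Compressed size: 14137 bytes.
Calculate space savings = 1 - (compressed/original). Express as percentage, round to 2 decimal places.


ratio = compressed/original = 14137/59547 = 0.237409
savings = 1 - ratio = 1 - 0.237409 = 0.762591
as a percentage: 0.762591 * 100 = 76.26%

Space savings = 1 - 14137/59547 = 76.26%


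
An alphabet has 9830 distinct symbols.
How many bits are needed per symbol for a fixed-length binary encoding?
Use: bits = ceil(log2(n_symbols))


log2(9830) = 13.263
Bracket: 2^13 = 8192 < 9830 <= 2^14 = 16384
So ceil(log2(9830)) = 14

bits = ceil(log2(9830)) = ceil(13.263) = 14 bits


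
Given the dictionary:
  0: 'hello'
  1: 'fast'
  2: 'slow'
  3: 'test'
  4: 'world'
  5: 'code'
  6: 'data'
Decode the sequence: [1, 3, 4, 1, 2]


Look up each index in the dictionary:
  1 -> 'fast'
  3 -> 'test'
  4 -> 'world'
  1 -> 'fast'
  2 -> 'slow'

Decoded: "fast test world fast slow"


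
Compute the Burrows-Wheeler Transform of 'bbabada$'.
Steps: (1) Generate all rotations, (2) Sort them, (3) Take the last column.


Rotations (sorted):
  0: $bbabada -> last char: a
  1: a$bbabad -> last char: d
  2: abada$bb -> last char: b
  3: ada$bbab -> last char: b
  4: babada$b -> last char: b
  5: bada$bba -> last char: a
  6: bbabada$ -> last char: $
  7: da$bbaba -> last char: a


BWT = adbbba$a


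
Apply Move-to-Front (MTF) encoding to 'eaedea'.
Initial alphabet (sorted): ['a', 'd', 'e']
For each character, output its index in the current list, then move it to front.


MTF encoding:
'e': index 2 in ['a', 'd', 'e'] -> ['e', 'a', 'd']
'a': index 1 in ['e', 'a', 'd'] -> ['a', 'e', 'd']
'e': index 1 in ['a', 'e', 'd'] -> ['e', 'a', 'd']
'd': index 2 in ['e', 'a', 'd'] -> ['d', 'e', 'a']
'e': index 1 in ['d', 'e', 'a'] -> ['e', 'd', 'a']
'a': index 2 in ['e', 'd', 'a'] -> ['a', 'e', 'd']


Output: [2, 1, 1, 2, 1, 2]


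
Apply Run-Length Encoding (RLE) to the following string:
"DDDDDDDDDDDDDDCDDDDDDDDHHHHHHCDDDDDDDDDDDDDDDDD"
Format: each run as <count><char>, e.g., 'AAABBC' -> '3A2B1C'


Scanning runs left to right:
  i=0: run of 'D' x 14 -> '14D'
  i=14: run of 'C' x 1 -> '1C'
  i=15: run of 'D' x 8 -> '8D'
  i=23: run of 'H' x 6 -> '6H'
  i=29: run of 'C' x 1 -> '1C'
  i=30: run of 'D' x 17 -> '17D'

RLE = 14D1C8D6H1C17D


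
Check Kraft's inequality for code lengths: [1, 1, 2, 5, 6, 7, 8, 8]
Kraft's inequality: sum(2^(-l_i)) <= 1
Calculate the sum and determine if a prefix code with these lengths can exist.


Sum = 2^(-1) + 2^(-1) + 2^(-2) + 2^(-5) + 2^(-6) + 2^(-7) + 2^(-8) + 2^(-8)
    = 0.5 + 0.5 + 0.25 + 0.03125 + 0.015625 + 0.0078125 + 0.00390625 + 0.00390625
    = 336/256 = 1.3125
Since 1.3125 > 1, Kraft's inequality is NOT satisfied.
A prefix code with these lengths CANNOT exist.

Kraft sum = 1.3125. Not satisfied.


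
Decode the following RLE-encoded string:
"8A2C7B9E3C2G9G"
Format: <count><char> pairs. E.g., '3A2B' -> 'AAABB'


Expanding each <count><char> pair:
  8A -> 'AAAAAAAA'
  2C -> 'CC'
  7B -> 'BBBBBBB'
  9E -> 'EEEEEEEEE'
  3C -> 'CCC'
  2G -> 'GG'
  9G -> 'GGGGGGGGG'

Decoded = AAAAAAAACCBBBBBBBEEEEEEEEECCCGGGGGGGGGGG


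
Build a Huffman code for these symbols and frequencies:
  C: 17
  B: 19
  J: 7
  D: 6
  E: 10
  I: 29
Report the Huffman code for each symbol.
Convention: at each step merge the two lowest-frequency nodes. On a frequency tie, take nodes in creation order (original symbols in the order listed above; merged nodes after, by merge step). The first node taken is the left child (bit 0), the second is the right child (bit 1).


Huffman tree construction:
Step 1: Merge D(6) + J(7) = 13
Step 2: Merge E(10) + (D+J)(13) = 23
Step 3: Merge C(17) + B(19) = 36
Step 4: Merge (E+(D+J))(23) + I(29) = 52
Step 5: Merge (C+B)(36) + ((E+(D+J))+I)(52) = 88
Read each symbol's code off the tree from the root (left child = 0, right child = 1).

Codes:
  C: 00 (length 2)
  B: 01 (length 2)
  J: 1011 (length 4)
  D: 1010 (length 4)
  E: 100 (length 3)
  I: 11 (length 2)
Average code length: 212/88 = 2.4091 bits/symbol


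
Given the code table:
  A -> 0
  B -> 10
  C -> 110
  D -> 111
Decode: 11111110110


Decoding:
111 -> D
111 -> D
10 -> B
110 -> C


Result: DDBC


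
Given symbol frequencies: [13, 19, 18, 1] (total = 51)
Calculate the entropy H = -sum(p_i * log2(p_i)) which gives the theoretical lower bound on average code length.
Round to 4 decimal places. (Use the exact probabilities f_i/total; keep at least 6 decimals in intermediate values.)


Per-symbol terms -p_i * log2(p_i) with p_i = f_i/51:
  p = 13/51 = 0.254902: log2(p) = -1.971986, -p*log2(p) = 0.502663
  p = 19/51 = 0.372549: log2(p) = -1.424498, -p*log2(p) = 0.530695
  p = 18/51 = 0.352941: log2(p) = -1.502500, -p*log2(p) = 0.530294
  p = 1/51 = 0.019608: log2(p) = -5.672425, -p*log2(p) = 0.111224
H = 0.502663 + 0.530695 + 0.530294 + 0.111224 = 1.674876

H = 1.6749 bits/symbol


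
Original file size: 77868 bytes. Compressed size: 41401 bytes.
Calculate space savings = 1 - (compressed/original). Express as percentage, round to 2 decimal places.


ratio = compressed/original = 41401/77868 = 0.531682
savings = 1 - ratio = 1 - 0.531682 = 0.468318
as a percentage: 0.468318 * 100 = 46.83%

Space savings = 1 - 41401/77868 = 46.83%


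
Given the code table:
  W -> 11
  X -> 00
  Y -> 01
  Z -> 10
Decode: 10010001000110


Decoding:
10 -> Z
01 -> Y
00 -> X
01 -> Y
00 -> X
01 -> Y
10 -> Z


Result: ZYXYXYZ


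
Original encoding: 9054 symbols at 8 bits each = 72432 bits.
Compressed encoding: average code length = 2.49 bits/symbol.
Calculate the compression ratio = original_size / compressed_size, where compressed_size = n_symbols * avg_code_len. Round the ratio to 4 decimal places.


original_size = n_symbols * orig_bits = 9054 * 8 = 72432 bits
compressed_size = n_symbols * avg_code_len = 9054 * 2.49 = 22544.46 bits
ratio = original_size / compressed_size = 72432 / 22544.46 = 3.2129

Compression ratio = 3.2129


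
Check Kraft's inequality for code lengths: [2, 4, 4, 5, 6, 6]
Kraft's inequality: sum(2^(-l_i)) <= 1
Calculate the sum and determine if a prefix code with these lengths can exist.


Sum = 2^(-2) + 2^(-4) + 2^(-4) + 2^(-5) + 2^(-6) + 2^(-6)
    = 0.25 + 0.0625 + 0.0625 + 0.03125 + 0.015625 + 0.015625
    = 28/64 = 0.4375
Since 0.4375 <= 1, Kraft's inequality IS satisfied.
A prefix code with these lengths CAN exist.

Kraft sum = 0.4375. Satisfied.


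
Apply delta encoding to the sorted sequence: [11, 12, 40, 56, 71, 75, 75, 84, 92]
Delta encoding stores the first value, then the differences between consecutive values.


First value: 11
Deltas:
  12 - 11 = 1
  40 - 12 = 28
  56 - 40 = 16
  71 - 56 = 15
  75 - 71 = 4
  75 - 75 = 0
  84 - 75 = 9
  92 - 84 = 8


Delta encoded: [11, 1, 28, 16, 15, 4, 0, 9, 8]


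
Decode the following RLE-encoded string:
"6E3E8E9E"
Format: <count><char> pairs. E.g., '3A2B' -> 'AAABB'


Expanding each <count><char> pair:
  6E -> 'EEEEEE'
  3E -> 'EEE'
  8E -> 'EEEEEEEE'
  9E -> 'EEEEEEEEE'

Decoded = EEEEEEEEEEEEEEEEEEEEEEEEEE


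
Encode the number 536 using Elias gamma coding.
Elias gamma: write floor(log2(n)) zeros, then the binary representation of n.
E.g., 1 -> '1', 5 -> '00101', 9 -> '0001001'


num_bits = floor(log2(536)) + 1 = 10
leading_zeros = num_bits - 1 = 9
binary(536) = 1000011000

Elias gamma(536) = '000000000' + '1000011000' = 0000000001000011000 (19 bits)


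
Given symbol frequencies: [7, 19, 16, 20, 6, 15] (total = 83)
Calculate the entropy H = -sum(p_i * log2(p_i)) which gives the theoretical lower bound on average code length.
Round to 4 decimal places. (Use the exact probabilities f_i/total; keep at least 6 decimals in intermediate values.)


Per-symbol terms -p_i * log2(p_i) with p_i = f_i/83:
  p = 7/83 = 0.084337: log2(p) = -3.567685, -p*log2(p) = 0.300889
  p = 19/83 = 0.228916: log2(p) = -2.127112, -p*log2(p) = 0.486929
  p = 16/83 = 0.192771: log2(p) = -2.375039, -p*log2(p) = 0.457839
  p = 20/83 = 0.240964: log2(p) = -2.053111, -p*log2(p) = 0.494726
  p = 6/83 = 0.072289: log2(p) = -3.790077, -p*log2(p) = 0.273981
  p = 15/83 = 0.180723: log2(p) = -2.468149, -p*log2(p) = 0.446051
H = 0.300889 + 0.486929 + 0.457839 + 0.494726 + 0.273981 + 0.446051 = 2.460415

H = 2.4604 bits/symbol


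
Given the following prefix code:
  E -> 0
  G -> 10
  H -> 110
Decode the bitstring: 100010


Decoding step by step:
Bits 10 -> G
Bits 0 -> E
Bits 0 -> E
Bits 10 -> G


Decoded message: GEEG


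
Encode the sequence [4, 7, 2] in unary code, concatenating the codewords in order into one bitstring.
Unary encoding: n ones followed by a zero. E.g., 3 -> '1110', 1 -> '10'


Encode each number as n ones followed by a terminating 0:
  4 -> 11110 (5 bits)
  7 -> 11111110 (8 bits)
  2 -> 110 (3 bits)
Total length = 5 + 8 + 3 = 16 bits.

Unary([4, 7, 2]) = 1111011111110110 (16 bits)


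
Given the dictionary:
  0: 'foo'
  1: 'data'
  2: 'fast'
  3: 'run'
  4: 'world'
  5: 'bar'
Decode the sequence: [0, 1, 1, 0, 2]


Look up each index in the dictionary:
  0 -> 'foo'
  1 -> 'data'
  1 -> 'data'
  0 -> 'foo'
  2 -> 'fast'

Decoded: "foo data data foo fast"


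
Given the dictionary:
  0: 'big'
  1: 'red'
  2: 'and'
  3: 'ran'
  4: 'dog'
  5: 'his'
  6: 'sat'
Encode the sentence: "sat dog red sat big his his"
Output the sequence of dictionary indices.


Look up each word in the dictionary:
  'sat' -> 6
  'dog' -> 4
  'red' -> 1
  'sat' -> 6
  'big' -> 0
  'his' -> 5
  'his' -> 5

Encoded: [6, 4, 1, 6, 0, 5, 5]


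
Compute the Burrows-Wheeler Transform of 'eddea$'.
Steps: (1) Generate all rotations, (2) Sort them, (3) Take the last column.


Rotations (sorted):
  0: $eddea -> last char: a
  1: a$edde -> last char: e
  2: ddea$e -> last char: e
  3: dea$ed -> last char: d
  4: ea$edd -> last char: d
  5: eddea$ -> last char: $


BWT = aeedd$


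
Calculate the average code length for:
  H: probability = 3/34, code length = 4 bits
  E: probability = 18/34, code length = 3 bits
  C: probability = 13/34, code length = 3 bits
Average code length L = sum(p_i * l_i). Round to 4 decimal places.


Weighted contributions p_i * l_i:
  H: (3/34) * 4 = 12/34
  E: (18/34) * 3 = 54/34
  C: (13/34) * 3 = 39/34
Sum = (12 + 54 + 39)/34 = 105/34

L = 105/34 = 3.0882 bits/symbol


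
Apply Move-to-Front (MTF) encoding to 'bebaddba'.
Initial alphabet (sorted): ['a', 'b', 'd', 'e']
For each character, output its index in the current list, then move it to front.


MTF encoding:
'b': index 1 in ['a', 'b', 'd', 'e'] -> ['b', 'a', 'd', 'e']
'e': index 3 in ['b', 'a', 'd', 'e'] -> ['e', 'b', 'a', 'd']
'b': index 1 in ['e', 'b', 'a', 'd'] -> ['b', 'e', 'a', 'd']
'a': index 2 in ['b', 'e', 'a', 'd'] -> ['a', 'b', 'e', 'd']
'd': index 3 in ['a', 'b', 'e', 'd'] -> ['d', 'a', 'b', 'e']
'd': index 0 in ['d', 'a', 'b', 'e'] -> ['d', 'a', 'b', 'e']
'b': index 2 in ['d', 'a', 'b', 'e'] -> ['b', 'd', 'a', 'e']
'a': index 2 in ['b', 'd', 'a', 'e'] -> ['a', 'b', 'd', 'e']


Output: [1, 3, 1, 2, 3, 0, 2, 2]


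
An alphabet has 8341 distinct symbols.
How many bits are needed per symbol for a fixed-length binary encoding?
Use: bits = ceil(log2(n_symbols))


log2(8341) = 13.026
Bracket: 2^13 = 8192 < 8341 <= 2^14 = 16384
So ceil(log2(8341)) = 14

bits = ceil(log2(8341)) = ceil(13.026) = 14 bits


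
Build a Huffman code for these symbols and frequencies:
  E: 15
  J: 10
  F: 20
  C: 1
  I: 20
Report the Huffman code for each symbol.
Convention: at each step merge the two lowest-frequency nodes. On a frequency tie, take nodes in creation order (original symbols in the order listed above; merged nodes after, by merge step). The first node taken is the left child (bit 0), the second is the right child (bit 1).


Huffman tree construction:
Step 1: Merge C(1) + J(10) = 11
Step 2: Merge (C+J)(11) + E(15) = 26
Step 3: Merge F(20) + I(20) = 40
Step 4: Merge ((C+J)+E)(26) + (F+I)(40) = 66
Read each symbol's code off the tree from the root (left child = 0, right child = 1).

Codes:
  E: 01 (length 2)
  J: 001 (length 3)
  F: 10 (length 2)
  C: 000 (length 3)
  I: 11 (length 2)
Average code length: 143/66 = 2.1667 bits/symbol


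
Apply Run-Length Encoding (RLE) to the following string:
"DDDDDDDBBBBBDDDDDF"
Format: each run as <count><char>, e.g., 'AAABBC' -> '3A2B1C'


Scanning runs left to right:
  i=0: run of 'D' x 7 -> '7D'
  i=7: run of 'B' x 5 -> '5B'
  i=12: run of 'D' x 5 -> '5D'
  i=17: run of 'F' x 1 -> '1F'

RLE = 7D5B5D1F


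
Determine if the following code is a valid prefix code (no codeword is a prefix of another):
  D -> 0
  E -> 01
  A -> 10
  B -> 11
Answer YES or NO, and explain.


Checking each pair (does one codeword prefix another?):
  D='0' vs E='01': prefix -- VIOLATION

NO -- this is NOT a valid prefix code. D (0) is a prefix of E (01).


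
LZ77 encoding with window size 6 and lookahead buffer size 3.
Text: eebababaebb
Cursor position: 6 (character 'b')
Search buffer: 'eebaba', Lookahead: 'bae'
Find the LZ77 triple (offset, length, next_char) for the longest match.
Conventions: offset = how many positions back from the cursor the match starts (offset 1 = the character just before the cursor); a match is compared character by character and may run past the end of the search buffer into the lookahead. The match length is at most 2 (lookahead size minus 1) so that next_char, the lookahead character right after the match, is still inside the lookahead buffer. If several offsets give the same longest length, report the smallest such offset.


Try each offset into the search buffer:
  offset=1 (pos 5, char 'a'): match length 0
  offset=2 (pos 4, char 'b'): match length 2
  offset=3 (pos 3, char 'a'): match length 0
  offset=4 (pos 2, char 'b'): match length 2
  offset=5 (pos 1, char 'e'): match length 0
  offset=6 (pos 0, char 'e'): match length 0
Longest match has length 2, found at offsets 2, 4; take the smallest, offset 2.
next_char = character at position 6 + 2 = 8 -> 'e'

Best match: offset=2, length=2 (matching 'ba' starting at position 4)
LZ77 triple: (2, 2, 'e')
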